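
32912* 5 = 164560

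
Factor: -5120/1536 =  - 10/3= -2^1 * 3^(-1)*5^1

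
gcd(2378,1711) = 29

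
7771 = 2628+5143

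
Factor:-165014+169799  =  3^1 * 5^1  *  11^1 *29^1  =  4785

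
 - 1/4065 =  - 1/4065  =  - 0.00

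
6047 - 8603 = -2556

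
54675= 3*18225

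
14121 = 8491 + 5630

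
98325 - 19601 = 78724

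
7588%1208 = 340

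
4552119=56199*81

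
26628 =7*3804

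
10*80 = 800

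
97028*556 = 53947568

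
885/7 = 126+3/7 = 126.43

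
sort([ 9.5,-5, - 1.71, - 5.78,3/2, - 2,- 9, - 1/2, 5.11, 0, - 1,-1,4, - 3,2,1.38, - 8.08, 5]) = [ - 9 , - 8.08, - 5.78, -5, - 3,  -  2, - 1.71, - 1, - 1, - 1/2,0,1.38, 3/2,2 , 4,5,5.11,9.5] 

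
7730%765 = 80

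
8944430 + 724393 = 9668823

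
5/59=5/59 = 0.08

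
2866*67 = 192022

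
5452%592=124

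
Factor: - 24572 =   -  2^2*6143^1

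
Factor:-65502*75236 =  - 2^3*3^3*7^1*1213^1*2687^1 = - 4928108472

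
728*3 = 2184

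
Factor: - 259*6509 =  - 1685831 = -7^1*23^1*37^1*283^1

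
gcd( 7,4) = 1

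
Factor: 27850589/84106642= 2^( - 1)*13^1*2142353^1*42053321^( - 1)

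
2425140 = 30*80838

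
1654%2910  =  1654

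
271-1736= - 1465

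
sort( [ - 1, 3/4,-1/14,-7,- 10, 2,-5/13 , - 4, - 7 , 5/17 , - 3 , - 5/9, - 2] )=[-10, - 7,  -  7, - 4 , - 3,-2, - 1, - 5/9,- 5/13,-1/14 , 5/17,3/4,  2]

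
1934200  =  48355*40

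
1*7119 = 7119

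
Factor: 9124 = 2^2*2281^1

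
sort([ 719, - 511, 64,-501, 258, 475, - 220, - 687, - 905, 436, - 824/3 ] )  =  [ - 905, - 687, - 511, - 501, - 824/3, - 220, 64, 258, 436, 475, 719] 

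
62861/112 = 62861/112 = 561.26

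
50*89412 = 4470600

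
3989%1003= 980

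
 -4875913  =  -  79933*61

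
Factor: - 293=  - 293^1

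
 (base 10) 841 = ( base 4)31021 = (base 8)1511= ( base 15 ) 3b1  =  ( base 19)265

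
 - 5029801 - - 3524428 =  - 1505373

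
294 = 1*294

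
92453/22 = 92453/22 = 4202.41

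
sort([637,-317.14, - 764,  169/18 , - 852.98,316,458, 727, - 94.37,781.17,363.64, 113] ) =[ - 852.98,-764,-317.14,-94.37,169/18,113,316,363.64,458 , 637, 727, 781.17] 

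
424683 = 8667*49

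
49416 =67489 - 18073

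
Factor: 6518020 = 2^2*5^1*325901^1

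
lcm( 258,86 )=258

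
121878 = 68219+53659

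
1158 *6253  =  7240974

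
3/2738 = 3/2738 = 0.00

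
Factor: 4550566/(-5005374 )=-3^(  -  1 ) * 11^( - 1) * 181^( - 1 )*419^(-1)*2275283^1 = - 2275283/2502687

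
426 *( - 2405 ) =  - 1024530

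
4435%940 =675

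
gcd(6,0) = 6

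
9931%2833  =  1432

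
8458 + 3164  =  11622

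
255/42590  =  51/8518 =0.01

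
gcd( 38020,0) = 38020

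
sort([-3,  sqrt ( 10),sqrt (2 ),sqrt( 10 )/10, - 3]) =[ - 3, - 3,sqrt(10 ) /10 , sqrt(2), sqrt( 10) ]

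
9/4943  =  9/4943 = 0.00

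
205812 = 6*34302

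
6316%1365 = 856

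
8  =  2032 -2024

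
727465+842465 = 1569930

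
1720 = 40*43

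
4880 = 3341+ 1539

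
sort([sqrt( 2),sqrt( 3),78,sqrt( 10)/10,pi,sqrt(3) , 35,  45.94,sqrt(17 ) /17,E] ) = [sqrt( 17)/17, sqrt(10 )/10, sqrt( 2), sqrt( 3),sqrt(3 ),E, pi,  35, 45.94, 78 ] 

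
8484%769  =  25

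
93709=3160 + 90549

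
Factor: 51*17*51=3^2*17^3 =44217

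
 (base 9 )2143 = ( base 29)1pc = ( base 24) 2hi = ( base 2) 11000101010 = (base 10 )1578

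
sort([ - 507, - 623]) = [-623 , - 507]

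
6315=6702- 387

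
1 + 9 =10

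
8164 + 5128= 13292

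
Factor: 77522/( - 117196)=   -467/706 = - 2^( - 1 )*353^ (-1) * 467^1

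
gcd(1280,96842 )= 2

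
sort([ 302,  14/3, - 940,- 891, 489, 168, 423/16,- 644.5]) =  [  -  940, - 891, - 644.5,14/3, 423/16, 168,302, 489]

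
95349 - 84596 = 10753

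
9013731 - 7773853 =1239878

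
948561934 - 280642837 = 667919097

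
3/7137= 1/2379 =0.00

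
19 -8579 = -8560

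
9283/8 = 1160 + 3/8 = 1160.38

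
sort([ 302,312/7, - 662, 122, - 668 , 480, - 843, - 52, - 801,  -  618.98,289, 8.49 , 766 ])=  [ - 843, - 801, - 668 ,-662,-618.98, -52,8.49,312/7,122, 289,302,480,766]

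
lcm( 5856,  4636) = 111264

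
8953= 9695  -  742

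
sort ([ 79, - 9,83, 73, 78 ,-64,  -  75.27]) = [-75.27, - 64, - 9,73,  78, 79,83]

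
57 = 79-22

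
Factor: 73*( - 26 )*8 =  - 15184 = - 2^4*13^1*73^1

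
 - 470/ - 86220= 47/8622 = 0.01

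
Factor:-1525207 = -1525207^1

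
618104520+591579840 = 1209684360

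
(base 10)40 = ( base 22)1I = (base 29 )1B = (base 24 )1G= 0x28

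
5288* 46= 243248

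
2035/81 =2035/81   =  25.12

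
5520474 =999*5526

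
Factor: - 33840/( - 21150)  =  8/5 = 2^3*5^( - 1 ) 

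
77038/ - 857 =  - 77038/857 = - 89.89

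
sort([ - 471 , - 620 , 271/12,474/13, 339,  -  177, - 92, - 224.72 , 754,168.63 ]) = [- 620, - 471, - 224.72, - 177, - 92,271/12,474/13, 168.63,339,754 ]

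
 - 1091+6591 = 5500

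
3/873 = 1/291 =0.00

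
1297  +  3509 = 4806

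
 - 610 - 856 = -1466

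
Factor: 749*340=254660 = 2^2*5^1*7^1 *17^1*107^1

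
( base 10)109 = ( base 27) 41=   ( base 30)3J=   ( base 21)54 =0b1101101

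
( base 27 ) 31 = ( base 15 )57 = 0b1010010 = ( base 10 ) 82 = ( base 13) 64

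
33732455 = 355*95021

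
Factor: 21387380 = 2^2*5^1 *7^1*152767^1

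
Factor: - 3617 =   -  3617^1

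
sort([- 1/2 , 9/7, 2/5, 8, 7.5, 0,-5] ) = [ - 5,-1/2 , 0, 2/5,9/7,7.5,8]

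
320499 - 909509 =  - 589010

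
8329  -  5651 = 2678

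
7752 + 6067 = 13819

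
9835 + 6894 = 16729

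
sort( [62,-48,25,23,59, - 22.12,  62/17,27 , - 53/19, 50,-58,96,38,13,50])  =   [ - 58, - 48,-22.12 , - 53/19,62/17,13 , 23,25, 27, 38, 50,50,59,62,96]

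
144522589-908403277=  - 763880688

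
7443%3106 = 1231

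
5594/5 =1118  +  4/5 = 1118.80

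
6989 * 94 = 656966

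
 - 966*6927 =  - 6691482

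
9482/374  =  25 + 6/17 = 25.35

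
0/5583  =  0  =  0.00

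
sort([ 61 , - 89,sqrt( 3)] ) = [-89,sqrt(3),61 ] 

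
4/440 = 1/110 = 0.01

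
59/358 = 59/358 = 0.16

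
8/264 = 1/33= 0.03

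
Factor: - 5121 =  - 3^2*569^1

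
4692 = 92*51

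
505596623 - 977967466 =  - 472370843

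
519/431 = 1 + 88/431 = 1.20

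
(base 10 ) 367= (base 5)2432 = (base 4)11233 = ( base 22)GF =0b101101111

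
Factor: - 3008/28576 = -2^1 * 19^( - 1 )= -  2/19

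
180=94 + 86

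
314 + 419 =733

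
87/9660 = 29/3220 = 0.01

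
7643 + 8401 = 16044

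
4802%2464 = 2338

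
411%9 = 6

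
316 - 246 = 70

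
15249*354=5398146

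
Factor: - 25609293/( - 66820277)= 3^2*17^1*167381^1*66820277^(  -  1)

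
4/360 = 1/90= 0.01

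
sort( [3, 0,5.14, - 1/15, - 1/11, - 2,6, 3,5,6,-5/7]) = [ - 2,-5/7, - 1/11, - 1/15, 0,3,3,5, 5.14, 6,6]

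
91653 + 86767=178420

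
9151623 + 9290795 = 18442418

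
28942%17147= 11795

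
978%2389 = 978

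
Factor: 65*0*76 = 0=0^1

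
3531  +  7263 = 10794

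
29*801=23229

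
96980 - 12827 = 84153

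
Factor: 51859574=2^1*13^1*1994599^1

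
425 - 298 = 127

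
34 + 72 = 106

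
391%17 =0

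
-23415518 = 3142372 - 26557890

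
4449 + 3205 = 7654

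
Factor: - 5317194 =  - 2^1*3^1*886199^1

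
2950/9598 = 1475/4799  =  0.31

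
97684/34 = 2873 + 1/17 = 2873.06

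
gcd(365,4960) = 5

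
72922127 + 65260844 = 138182971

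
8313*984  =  8179992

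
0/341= 0 = 0.00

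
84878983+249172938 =334051921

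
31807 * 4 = 127228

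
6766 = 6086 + 680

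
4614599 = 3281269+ 1333330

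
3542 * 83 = 293986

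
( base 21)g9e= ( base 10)7259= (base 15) 223E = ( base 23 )dge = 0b1110001011011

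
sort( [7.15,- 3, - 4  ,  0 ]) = [ - 4, - 3,0, 7.15] 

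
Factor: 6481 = 6481^1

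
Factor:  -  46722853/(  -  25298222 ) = 2^(- 1 ) * 131^1*356663^1* 12649111^( - 1 ) 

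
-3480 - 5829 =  - 9309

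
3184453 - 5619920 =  - 2435467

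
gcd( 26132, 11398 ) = 278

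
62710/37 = 1694  +  32/37  =  1694.86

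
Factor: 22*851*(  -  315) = -5897430 = - 2^1*3^2*5^1*7^1*11^1 * 23^1*37^1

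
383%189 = 5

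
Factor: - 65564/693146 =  - 2^1*37^1 * 41^(- 1 )*79^(-1)*107^( - 1)*443^1 = -32782/346573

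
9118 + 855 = 9973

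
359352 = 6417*56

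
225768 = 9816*23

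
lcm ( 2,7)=14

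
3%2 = 1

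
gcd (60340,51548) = 28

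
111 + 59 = 170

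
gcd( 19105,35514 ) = 1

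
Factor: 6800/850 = 2^3=8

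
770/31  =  24 + 26/31 = 24.84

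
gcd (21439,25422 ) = 1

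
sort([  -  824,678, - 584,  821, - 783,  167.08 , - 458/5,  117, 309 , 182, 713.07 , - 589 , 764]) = [  -  824 , - 783 , - 589, - 584 , - 458/5, 117, 167.08,182, 309,678, 713.07,  764, 821 ] 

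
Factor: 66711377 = 47^1*1091^1 * 1301^1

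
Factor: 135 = 3^3*5^1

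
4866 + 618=5484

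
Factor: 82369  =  7^2*41^2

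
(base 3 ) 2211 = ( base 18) 44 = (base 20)3G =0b1001100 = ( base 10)76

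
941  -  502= 439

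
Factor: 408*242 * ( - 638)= -62993568 = - 2^5*3^1*11^3*17^1 * 29^1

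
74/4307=74/4307 =0.02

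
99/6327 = 11/703= 0.02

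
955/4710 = 191/942 = 0.20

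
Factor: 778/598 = 13^( - 1)*23^(  -  1) * 389^1 = 389/299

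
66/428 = 33/214  =  0.15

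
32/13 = 2 + 6/13 = 2.46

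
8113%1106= 371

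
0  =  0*57707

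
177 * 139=24603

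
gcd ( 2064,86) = 86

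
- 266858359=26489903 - 293348262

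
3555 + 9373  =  12928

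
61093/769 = 61093/769 = 79.44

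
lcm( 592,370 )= 2960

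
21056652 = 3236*6507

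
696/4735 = 696/4735 =0.15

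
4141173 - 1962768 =2178405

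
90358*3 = 271074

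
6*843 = 5058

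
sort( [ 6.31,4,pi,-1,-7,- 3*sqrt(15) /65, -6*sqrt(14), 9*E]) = [-6 * sqrt(14 ), - 7, - 1,- 3*sqrt(15)/65,pi,4 , 6.31,9 * E]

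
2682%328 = 58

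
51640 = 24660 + 26980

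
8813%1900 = 1213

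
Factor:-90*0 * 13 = 0 = 0^1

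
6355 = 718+5637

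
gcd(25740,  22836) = 132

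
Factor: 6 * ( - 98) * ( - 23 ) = 13524 = 2^2 * 3^1 * 7^2*23^1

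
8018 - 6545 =1473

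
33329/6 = 33329/6  =  5554.83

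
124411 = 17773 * 7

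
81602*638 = 52062076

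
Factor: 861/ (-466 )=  - 2^( - 1)*3^1*7^1*41^1*233^(-1)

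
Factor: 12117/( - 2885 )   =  -21/5= - 3^1*5^(-1 )*7^1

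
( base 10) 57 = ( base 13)45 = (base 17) 36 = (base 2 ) 111001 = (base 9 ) 63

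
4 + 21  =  25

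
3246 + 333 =3579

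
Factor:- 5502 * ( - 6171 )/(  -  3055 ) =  - 2^1 * 3^2 * 5^( - 1) * 7^1 *11^2*13^ (-1) * 17^1 * 47^( - 1)*131^1 = - 33952842/3055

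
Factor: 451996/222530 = 2^1*5^( -1) * 7^( - 1 )*11^( - 1 )*17^1 * 23^1=782/385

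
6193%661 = 244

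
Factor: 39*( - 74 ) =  - 2^1*3^1*13^1 * 37^1=- 2886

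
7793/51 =152 + 41/51 = 152.80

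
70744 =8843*8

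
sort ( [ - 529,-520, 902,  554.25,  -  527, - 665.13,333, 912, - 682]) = [- 682, -665.13, - 529, - 527, - 520,  333, 554.25,902,912]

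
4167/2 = 4167/2 =2083.50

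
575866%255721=64424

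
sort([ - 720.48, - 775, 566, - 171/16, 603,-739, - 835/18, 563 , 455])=[ - 775,-739,-720.48 , - 835/18,-171/16 , 455, 563,  566,  603 ]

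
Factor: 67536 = 2^4*3^2*7^1 * 67^1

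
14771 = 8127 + 6644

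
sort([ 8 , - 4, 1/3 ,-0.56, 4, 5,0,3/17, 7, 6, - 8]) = [ - 8, - 4 , - 0.56,0, 3/17,  1/3, 4,5, 6, 7, 8] 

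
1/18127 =1/18127 = 0.00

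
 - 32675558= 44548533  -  77224091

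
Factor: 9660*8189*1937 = 2^2*3^1*5^1*7^1*13^1*19^1*23^1*149^1*431^1 = 153227818380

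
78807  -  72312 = 6495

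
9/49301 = 9/49301 = 0.00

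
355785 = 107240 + 248545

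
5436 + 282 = 5718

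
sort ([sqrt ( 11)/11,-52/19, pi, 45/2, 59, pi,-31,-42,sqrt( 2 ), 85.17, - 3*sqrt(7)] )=[- 42, - 31,-3*sqrt( 7 ), -52/19,sqrt( 11)/11, sqrt( 2),  pi, pi, 45/2, 59,  85.17] 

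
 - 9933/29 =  - 343 + 14/29= - 342.52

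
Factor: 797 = 797^1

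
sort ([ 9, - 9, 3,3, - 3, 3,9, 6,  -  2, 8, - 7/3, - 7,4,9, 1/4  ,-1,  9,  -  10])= [ - 10, - 9,-7,  -  3, - 7/3,-2,-1, 1/4, 3, 3,3,4, 6, 8,9,9,9, 9] 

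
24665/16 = 24665/16 =1541.56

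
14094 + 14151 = 28245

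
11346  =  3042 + 8304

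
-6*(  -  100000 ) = 600000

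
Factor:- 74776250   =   - 2^1*5^4*163^1*367^1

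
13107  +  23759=36866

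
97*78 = 7566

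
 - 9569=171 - 9740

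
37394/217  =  5342/31= 172.32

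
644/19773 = 644/19773 = 0.03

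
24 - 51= - 27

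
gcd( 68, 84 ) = 4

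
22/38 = 11/19 = 0.58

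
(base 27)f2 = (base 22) ib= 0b110010111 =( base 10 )407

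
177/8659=177/8659=0.02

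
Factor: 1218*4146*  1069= 2^2*3^2 * 7^1*29^1*691^1*1069^1 = 5398266132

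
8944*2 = 17888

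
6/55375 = 6/55375 = 0.00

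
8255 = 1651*5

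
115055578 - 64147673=50907905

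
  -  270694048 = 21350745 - 292044793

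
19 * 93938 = 1784822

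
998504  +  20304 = 1018808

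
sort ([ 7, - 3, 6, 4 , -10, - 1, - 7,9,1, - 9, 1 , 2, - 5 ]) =[ - 10,-9, - 7, - 5, - 3, - 1,1 , 1, 2,4, 6, 7, 9 ] 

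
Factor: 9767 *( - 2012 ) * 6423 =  - 126219683292 = -2^2*3^1*503^1*2141^1 * 9767^1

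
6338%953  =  620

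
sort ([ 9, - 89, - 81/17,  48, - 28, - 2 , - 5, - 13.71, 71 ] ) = [ - 89, - 28, - 13.71, - 5 ,-81/17 , - 2,9,48,71]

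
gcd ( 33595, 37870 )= 5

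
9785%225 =110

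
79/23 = 3 + 10/23 = 3.43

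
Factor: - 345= -3^1*5^1*23^1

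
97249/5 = 97249/5 = 19449.80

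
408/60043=408/60043 = 0.01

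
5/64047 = 5/64047= 0.00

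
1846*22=40612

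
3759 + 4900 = 8659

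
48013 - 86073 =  -38060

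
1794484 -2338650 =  - 544166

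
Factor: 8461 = 8461^1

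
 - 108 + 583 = 475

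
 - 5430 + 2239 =-3191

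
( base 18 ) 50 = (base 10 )90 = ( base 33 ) 2O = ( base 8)132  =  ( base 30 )30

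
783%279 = 225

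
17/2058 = 17/2058=0.01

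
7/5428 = 7/5428 = 0.00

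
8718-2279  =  6439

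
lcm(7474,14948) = 14948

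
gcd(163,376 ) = 1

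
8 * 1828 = 14624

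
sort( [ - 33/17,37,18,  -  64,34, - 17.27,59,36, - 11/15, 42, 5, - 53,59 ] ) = [ -64,-53,-17.27, -33/17,  -  11/15,5,18,34,36,37,42,59,59 ]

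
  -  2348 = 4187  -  6535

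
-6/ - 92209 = 6/92209 = 0.00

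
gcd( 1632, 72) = 24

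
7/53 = 7/53= 0.13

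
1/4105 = 1/4105 = 0.00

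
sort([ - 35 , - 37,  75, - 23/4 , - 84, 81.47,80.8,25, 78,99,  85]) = [ - 84, - 37, - 35, - 23/4, 25, 75, 78, 80.8,81.47,85, 99 ] 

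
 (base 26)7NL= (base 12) 311B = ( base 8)12347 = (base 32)577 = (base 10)5351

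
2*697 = 1394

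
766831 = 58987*13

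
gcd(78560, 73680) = 80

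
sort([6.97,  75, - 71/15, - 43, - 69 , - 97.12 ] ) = [ - 97.12, - 69,-43,  -  71/15, 6.97, 75 ] 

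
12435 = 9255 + 3180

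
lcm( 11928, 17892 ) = 35784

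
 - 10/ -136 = 5/68 = 0.07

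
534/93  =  178/31=5.74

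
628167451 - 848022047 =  - 219854596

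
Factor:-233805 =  - 3^1*5^1*11^1*13^1*109^1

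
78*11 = 858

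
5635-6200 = -565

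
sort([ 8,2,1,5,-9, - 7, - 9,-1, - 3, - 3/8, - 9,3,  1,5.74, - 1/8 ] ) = [ - 9, - 9, - 9, - 7, - 3, - 1, - 3/8,  -  1/8, 1 , 1,  2,3,5,5.74, 8 ] 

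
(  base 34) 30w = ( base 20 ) 8F0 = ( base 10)3500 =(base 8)6654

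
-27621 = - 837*33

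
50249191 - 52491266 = - 2242075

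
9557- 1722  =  7835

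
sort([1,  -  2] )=[ - 2, 1 ] 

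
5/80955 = 1/16191 = 0.00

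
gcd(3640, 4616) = 8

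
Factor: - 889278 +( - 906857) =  - 1796135 = - 5^1*11^1 * 17^2*113^1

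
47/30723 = 47/30723 = 0.00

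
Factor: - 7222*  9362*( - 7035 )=2^2*3^1*5^1*7^1 *23^1*31^1*67^1*151^1 * 157^1  =  475652980740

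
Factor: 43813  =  7^1*11^1*569^1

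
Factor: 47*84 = 3948 =2^2*3^1 * 7^1 * 47^1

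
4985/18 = 4985/18 = 276.94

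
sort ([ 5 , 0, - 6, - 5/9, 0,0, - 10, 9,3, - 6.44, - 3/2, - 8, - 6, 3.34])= [ - 10, - 8, - 6.44, - 6,-6, - 3/2, - 5/9,0, 0, 0,3  ,  3.34,5,9] 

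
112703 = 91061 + 21642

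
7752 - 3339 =4413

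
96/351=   32/117=0.27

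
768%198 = 174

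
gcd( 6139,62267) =877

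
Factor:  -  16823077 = -16823077^1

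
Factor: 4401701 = 4401701^1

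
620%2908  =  620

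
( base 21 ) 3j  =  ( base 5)312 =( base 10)82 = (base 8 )122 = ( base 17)4e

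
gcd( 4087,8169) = 1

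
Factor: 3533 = 3533^1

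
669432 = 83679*8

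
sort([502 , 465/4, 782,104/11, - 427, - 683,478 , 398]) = [ - 683,  -  427,  104/11, 465/4,398, 478,502,782]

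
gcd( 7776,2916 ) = 972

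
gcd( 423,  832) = 1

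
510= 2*255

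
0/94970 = 0 = 0.00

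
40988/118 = 347 + 21/59 = 347.36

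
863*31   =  26753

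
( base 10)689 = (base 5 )10224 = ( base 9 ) 845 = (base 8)1261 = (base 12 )495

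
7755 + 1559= 9314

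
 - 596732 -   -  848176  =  251444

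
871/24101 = 871/24101 = 0.04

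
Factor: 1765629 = 3^2*196181^1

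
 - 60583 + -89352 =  - 149935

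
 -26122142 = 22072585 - 48194727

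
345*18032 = 6221040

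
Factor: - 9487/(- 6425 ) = 5^(- 2) * 53^1*179^1 *257^(-1 ) 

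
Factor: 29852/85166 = 34/97  =  2^1 *17^1 * 97^( - 1)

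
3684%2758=926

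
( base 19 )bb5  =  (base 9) 5660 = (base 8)10131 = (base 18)cg9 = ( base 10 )4185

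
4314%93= 36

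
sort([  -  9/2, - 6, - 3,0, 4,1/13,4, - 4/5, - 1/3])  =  [ - 6, - 9/2, - 3 ,-4/5,  -  1/3, 0, 1/13,4, 4] 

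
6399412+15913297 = 22312709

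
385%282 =103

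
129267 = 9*14363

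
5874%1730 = 684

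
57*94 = 5358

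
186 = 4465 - 4279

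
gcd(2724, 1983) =3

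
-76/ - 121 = 76/121   =  0.63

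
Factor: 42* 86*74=2^3 *3^1*7^1 * 37^1*43^1 = 267288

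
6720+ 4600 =11320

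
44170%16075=12020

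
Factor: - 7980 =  - 2^2*3^1*5^1*7^1*19^1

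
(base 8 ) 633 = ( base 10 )411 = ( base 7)1125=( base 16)19B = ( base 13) 258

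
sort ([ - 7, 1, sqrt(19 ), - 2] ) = [  -  7,  -  2, 1, sqrt(19 )]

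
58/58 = 1 = 1.00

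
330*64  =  21120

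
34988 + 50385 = 85373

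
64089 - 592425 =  - 528336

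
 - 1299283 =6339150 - 7638433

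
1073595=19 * 56505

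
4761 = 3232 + 1529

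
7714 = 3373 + 4341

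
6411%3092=227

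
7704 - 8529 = -825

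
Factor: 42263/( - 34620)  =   - 2^( - 2 )*3^( - 1)*5^ ( - 1)*13^1*577^(  -  1)*3251^1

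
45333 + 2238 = 47571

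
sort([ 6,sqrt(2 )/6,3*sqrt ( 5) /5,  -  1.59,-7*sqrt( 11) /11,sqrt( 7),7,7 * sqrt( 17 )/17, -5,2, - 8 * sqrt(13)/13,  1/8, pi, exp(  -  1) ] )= [ - 5, - 8 * sqrt( 13)/13,-7*sqrt( 11 )/11, - 1.59,1/8,sqrt(2)/6,exp(-1),3*sqrt( 5 ) /5,7*sqrt(17 )/17,2, sqrt( 7),pi , 6,7]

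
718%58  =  22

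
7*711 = 4977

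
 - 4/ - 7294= 2/3647 = 0.00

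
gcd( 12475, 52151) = 1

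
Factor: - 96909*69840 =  - 6768124560 = -  2^4*3^3*5^1*97^1*32303^1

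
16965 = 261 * 65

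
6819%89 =55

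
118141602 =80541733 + 37599869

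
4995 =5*999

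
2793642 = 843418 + 1950224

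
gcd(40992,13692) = 84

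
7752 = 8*969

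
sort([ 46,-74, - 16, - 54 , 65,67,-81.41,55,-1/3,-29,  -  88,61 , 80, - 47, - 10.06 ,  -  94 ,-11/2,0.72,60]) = [  -  94, - 88,  -  81.41,-74,-54, - 47, -29, - 16, - 10.06, - 11/2, - 1/3,0.72,46, 55,  60,61,65,67,80 ] 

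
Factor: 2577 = 3^1 * 859^1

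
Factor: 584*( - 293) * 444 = -75973728 =- 2^5 * 3^1*37^1*73^1*293^1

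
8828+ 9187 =18015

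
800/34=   400/17 = 23.53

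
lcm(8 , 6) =24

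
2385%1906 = 479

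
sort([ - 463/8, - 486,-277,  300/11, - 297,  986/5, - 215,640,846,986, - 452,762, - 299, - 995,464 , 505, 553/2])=[ - 995, - 486, - 452, - 299, - 297,  -  277, - 215, - 463/8,  300/11,986/5,553/2, 464,505,640, 762, 846, 986 ] 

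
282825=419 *675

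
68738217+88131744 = 156869961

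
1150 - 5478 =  - 4328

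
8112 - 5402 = 2710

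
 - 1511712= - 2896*522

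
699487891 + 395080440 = 1094568331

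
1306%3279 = 1306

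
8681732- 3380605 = 5301127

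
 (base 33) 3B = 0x6E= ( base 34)38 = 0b1101110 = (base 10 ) 110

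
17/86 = 17/86 =0.20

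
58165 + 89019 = 147184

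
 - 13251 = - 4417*3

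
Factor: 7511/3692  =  2^( - 2) * 7^1*13^ ( - 1 )*29^1 * 37^1*71^ ( - 1)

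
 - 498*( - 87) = 43326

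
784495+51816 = 836311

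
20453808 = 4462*4584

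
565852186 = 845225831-279373645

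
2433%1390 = 1043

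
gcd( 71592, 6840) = 456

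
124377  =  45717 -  - 78660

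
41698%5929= 195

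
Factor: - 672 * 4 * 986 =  - 2650368 = - 2^8* 3^1*7^1 * 17^1*29^1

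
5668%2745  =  178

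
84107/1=84107 = 84107.00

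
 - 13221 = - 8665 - 4556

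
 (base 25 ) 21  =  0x33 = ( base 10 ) 51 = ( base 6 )123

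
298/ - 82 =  - 4 + 15/41 = - 3.63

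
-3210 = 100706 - 103916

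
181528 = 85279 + 96249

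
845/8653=845/8653 = 0.10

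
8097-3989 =4108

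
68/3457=68/3457 =0.02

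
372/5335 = 372/5335 = 0.07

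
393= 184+209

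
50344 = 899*56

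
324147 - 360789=- 36642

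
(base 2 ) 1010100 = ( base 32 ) 2K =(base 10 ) 84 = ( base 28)30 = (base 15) 59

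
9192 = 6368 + 2824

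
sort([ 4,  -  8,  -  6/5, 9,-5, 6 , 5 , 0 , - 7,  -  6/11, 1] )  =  [ - 8, - 7,-5,-6/5,  -  6/11, 0, 1 , 4, 5, 6 , 9 ] 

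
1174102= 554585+619517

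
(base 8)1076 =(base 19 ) 1B4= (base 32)HU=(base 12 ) 3ba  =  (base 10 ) 574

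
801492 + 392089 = 1193581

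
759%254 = 251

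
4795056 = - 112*(  -  42813) 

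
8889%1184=601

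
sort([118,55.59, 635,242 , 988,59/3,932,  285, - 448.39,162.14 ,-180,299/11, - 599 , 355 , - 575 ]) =[ - 599, - 575, - 448.39,  -  180,59/3,299/11,55.59, 118,162.14,242,285,355, 635,932, 988] 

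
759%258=243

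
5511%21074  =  5511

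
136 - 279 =-143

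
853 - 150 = 703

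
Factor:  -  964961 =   -  71^1*13591^1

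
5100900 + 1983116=7084016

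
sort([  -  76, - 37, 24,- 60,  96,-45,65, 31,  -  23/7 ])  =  [ - 76, - 60,- 45,-37, - 23/7,  24, 31 , 65,96 ] 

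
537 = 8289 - 7752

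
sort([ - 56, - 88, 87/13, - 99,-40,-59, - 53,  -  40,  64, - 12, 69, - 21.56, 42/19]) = [ - 99,-88, - 59, - 56, - 53, - 40, - 40, -21.56, - 12, 42/19, 87/13,  64,69 ]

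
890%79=21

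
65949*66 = 4352634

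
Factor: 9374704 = 2^4*585919^1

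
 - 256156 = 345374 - 601530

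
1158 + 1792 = 2950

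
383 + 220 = 603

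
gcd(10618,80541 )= 1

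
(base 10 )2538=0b100111101010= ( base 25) 41D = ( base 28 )36i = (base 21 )5FI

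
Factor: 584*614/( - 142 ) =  - 2^3*71^( - 1 ) * 73^1*307^1 = - 179288/71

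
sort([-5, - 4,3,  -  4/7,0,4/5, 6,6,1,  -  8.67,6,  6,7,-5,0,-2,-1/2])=[-8.67, - 5  , - 5,-4,-2,  -  4/7, -1/2, 0,0,4/5, 1,3 , 6,6, 6, 6,7]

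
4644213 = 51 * 91063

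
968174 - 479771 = 488403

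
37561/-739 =-51 + 128/739 = - 50.83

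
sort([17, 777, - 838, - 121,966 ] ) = [-838, - 121, 17,777,966] 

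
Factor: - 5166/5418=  - 41^1 * 43^( - 1) = - 41/43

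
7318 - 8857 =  - 1539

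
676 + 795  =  1471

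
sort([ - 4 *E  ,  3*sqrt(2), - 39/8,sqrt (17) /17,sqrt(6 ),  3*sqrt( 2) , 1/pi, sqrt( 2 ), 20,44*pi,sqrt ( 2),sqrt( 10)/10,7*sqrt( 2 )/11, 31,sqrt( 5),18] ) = [ - 4*E, - 39/8, sqrt( 17 )/17, sqrt( 10) /10,1/pi, 7*sqrt( 2) /11, sqrt(2), sqrt( 2 ),sqrt(5),sqrt( 6), 3*sqrt( 2) , 3*sqrt(2 ), 18, 20, 31 , 44*pi] 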